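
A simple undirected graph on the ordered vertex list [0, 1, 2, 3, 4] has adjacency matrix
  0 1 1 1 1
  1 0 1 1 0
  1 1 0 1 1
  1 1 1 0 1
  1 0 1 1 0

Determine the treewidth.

3

A width-3 tree decomposition is:
Bags: B1 = {0, 2, 3, 4}  B2 = {0, 1, 2, 3}
Tree: B1–B2
The largest bag has 4 vertices, giving width 3; this decomposition certifies tw(G) ≤ 3. For the lower bound, the 4 vertices {0, 1, 2, 3} are pairwise adjacent, and any tree decomposition puts a clique entirely inside one bag — forcing width ≥ 3. The upper and lower bounds meet at 3, so that is the treewidth.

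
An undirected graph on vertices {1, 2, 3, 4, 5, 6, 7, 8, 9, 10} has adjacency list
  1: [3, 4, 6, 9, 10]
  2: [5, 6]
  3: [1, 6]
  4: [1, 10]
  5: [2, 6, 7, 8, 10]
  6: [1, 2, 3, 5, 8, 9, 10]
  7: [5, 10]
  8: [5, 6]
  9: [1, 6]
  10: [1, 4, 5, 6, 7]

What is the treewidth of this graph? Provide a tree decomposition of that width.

Treewidth 2.
One optimal decomposition is:
Bags: B1 = {5, 6, 8}  B2 = {5, 6, 10}  B3 = {1, 6, 10}  B4 = {1, 3, 6}  B5 = {1, 6, 9}  B6 = {2, 5, 6}  B7 = {5, 7, 10}  B8 = {1, 4, 10}
Tree: B1–B2, B2–B3, B3–B4, B3–B5, B1–B6, B2–B7, B3–B8

The largest bag has 3 vertices, giving width 2; this decomposition certifies tw(G) ≤ 2. On the other hand G contains the 3-clique {1, 4, 10}. A clique must lie in a single bag of any decomposition, so no decomposition can have width below 2. The upper and lower bounds meet at 2, so that is the treewidth.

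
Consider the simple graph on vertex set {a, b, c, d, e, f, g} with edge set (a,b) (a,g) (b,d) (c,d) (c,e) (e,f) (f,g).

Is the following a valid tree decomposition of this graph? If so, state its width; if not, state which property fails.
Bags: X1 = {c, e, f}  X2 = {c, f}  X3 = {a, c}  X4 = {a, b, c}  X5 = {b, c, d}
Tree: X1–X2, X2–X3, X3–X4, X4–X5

A tree decomposition must satisfy three properties: every vertex lies in some bag; for every edge, both endpoints lie together in some bag; and for every vertex, the bags containing it form a connected subtree. Here vertex g appears in no bag, so the decomposition is invalid.

No — vertex g appears in no bag.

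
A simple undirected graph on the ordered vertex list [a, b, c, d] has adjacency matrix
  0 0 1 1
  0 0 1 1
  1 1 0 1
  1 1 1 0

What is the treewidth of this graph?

2

A width-2 tree decomposition is:
Bags: B1 = {a, c, d}  B2 = {b, c, d}
Tree: B1–B2
Each bag holds 3 vertices, so the decomposition has width 2, which upper-bounds the treewidth. Conversely, {a, c, d} is a clique of size 3, and the vertices of any clique must share a bag in every tree decomposition; so some bag has ≥ 3 vertices and tw(G) ≥ 2. The upper and lower bounds meet at 2, so that is the treewidth.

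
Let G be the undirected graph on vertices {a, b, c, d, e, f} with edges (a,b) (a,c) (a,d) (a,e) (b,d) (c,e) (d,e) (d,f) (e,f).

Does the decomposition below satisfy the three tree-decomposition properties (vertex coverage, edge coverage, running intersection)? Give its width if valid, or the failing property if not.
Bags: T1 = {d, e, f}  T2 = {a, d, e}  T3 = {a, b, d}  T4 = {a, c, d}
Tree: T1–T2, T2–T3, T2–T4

No — edge (e,c) lies in no bag.

A tree decomposition must satisfy three properties: every vertex lies in some bag; for every edge, both endpoints lie together in some bag; and for every vertex, the bags containing it form a connected subtree. Here edge (e,c) lies in no bag, so the decomposition is invalid.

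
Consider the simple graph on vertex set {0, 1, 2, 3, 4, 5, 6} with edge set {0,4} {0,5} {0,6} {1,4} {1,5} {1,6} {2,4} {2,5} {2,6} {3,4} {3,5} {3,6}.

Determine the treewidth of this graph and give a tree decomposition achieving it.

Treewidth 3.
One optimal decomposition is:
Bags: B1 = {1, 4, 5, 6}  B2 = {2, 4, 5, 6}  B3 = {3, 4, 5, 6}  B4 = {0, 4, 5, 6}
Tree: B1–B2, B2–B3, B3–B4

The largest bag has 4 vertices, giving width 3; this decomposition certifies tw(G) ≤ 3. For the lower bound: the 4 vertex sets {1,5}, {2,6}, {4}, {3} are disjoint, each induces a connected subgraph, and every pair is joined by at least one edge of G. Contracting each set to a single vertex therefore yields K_{4} as a minor, and since treewidth is minor-monotone, tw(G) ≥ tw(K_{4}) = 3. Therefore the treewidth is 3.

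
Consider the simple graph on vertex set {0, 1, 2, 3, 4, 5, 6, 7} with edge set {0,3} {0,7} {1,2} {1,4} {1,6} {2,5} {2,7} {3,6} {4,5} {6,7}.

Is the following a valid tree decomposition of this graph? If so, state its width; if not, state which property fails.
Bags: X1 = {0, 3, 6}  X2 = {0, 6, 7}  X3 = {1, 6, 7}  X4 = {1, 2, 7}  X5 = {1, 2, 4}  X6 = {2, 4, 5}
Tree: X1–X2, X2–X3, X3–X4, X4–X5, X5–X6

Yes; width 2.

Checking the three conditions: (i) the bags cover all of {0, 1, 2, 3, 4, 5, 6, 7}; (ii) for each edge, some bag contains both endpoints; (iii) the bags containing any fixed vertex form a subtree. All hold, so the decomposition is valid with width 3 − 1 = 2.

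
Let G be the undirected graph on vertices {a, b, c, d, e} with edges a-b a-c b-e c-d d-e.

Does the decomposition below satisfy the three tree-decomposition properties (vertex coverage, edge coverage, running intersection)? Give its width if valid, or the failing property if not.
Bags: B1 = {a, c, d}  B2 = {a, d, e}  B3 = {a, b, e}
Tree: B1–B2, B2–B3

Every vertex of G appears in some bag (union = {a, b, c, d, e}); every edge is covered by a bag; and for each vertex v the set of bags containing v is connected in the bag tree. The decomposition is therefore valid. The largest bag has 3 vertices, so the width is 2.

Yes; width 2.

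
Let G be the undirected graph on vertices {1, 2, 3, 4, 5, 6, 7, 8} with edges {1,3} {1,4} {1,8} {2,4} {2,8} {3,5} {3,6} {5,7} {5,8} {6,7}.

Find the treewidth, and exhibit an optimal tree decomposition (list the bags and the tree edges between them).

The largest bag has 3 vertices, giving width 2; this decomposition certifies tw(G) ≤ 2. The edges 7–6–3–5–7 form a cycle, so G is not a tree and its treewidth is at least 2. The upper and lower bounds meet at 2, so that is the treewidth.

Treewidth 2.
One such decomposition:
Bags: B1 = {5, 6, 7}  B2 = {3, 5, 6}  B3 = {3, 5, 8}  B4 = {1, 3, 8}  B5 = {1, 2, 8}  B6 = {1, 2, 4}
Tree: B1–B2, B2–B3, B3–B4, B4–B5, B5–B6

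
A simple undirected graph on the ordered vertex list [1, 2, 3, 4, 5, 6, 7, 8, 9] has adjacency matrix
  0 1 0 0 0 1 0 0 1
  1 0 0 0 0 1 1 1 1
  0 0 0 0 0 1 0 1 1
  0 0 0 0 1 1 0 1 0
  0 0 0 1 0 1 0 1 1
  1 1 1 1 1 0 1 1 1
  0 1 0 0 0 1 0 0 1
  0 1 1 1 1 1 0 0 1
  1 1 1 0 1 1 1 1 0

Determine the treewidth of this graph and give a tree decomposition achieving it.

Treewidth 3.
One optimal decomposition is:
Bags: B1 = {1, 2, 6, 9}  B2 = {2, 6, 8, 9}  B3 = {3, 6, 8, 9}  B4 = {5, 6, 8, 9}  B5 = {2, 6, 7, 9}  B6 = {4, 5, 6, 8}
Tree: B1–B2, B2–B3, B2–B4, B2–B5, B4–B6

Every bag has size at most 4, so the width is 4 − 1 = 3 and tw(G) ≤ 3. Conversely, {2, 6, 8, 9} is a clique of size 4, and the vertices of any clique must share a bag in every tree decomposition; so some bag has ≥ 4 vertices and tw(G) ≥ 3. Combining the bounds, tw(G) = 3.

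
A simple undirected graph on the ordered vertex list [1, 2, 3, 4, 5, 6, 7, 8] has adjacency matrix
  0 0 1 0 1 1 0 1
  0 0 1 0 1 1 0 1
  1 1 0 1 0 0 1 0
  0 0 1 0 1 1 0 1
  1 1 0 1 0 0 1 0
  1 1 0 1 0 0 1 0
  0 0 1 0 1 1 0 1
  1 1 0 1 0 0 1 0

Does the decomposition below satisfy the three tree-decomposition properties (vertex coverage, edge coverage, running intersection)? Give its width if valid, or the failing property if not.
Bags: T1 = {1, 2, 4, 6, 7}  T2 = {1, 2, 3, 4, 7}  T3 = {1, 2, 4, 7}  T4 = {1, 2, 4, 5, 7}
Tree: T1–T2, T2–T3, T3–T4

No — vertex 8 appears in no bag.

A tree decomposition must satisfy three properties: every vertex lies in some bag; for every edge, both endpoints lie together in some bag; and for every vertex, the bags containing it form a connected subtree. Here vertex 8 appears in no bag, so the decomposition is invalid.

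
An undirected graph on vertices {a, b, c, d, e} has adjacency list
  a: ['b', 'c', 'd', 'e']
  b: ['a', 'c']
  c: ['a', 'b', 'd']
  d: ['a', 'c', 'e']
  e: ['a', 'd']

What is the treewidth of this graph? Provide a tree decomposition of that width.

Treewidth 2.
One optimal decomposition is:
Bags: B1 = {a, c, d}  B2 = {a, d, e}  B3 = {a, b, c}
Tree: B1–B2, B1–B3

Every bag has size at most 3, so the width is 3 − 1 = 2 and tw(G) ≤ 2. For the lower bound, the 3 vertices {a, d, e} are pairwise adjacent, and any tree decomposition puts a clique entirely inside one bag — forcing width ≥ 2. Hence tw(G) = 2 exactly.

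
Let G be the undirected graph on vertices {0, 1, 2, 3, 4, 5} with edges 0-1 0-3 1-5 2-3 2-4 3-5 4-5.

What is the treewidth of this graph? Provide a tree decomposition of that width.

Treewidth 2.
One optimal decomposition is:
Bags: B1 = {0, 1, 5}  B2 = {0, 3, 5}  B3 = {3, 4, 5}  B4 = {2, 3, 4}
Tree: B1–B2, B2–B3, B3–B4

The largest bag has 3 vertices, giving width 2; this decomposition certifies tw(G) ≤ 2. The edges 1–0–3–5–1 form a cycle, so G is not a tree and its treewidth is at least 2. Hence tw(G) = 2 exactly.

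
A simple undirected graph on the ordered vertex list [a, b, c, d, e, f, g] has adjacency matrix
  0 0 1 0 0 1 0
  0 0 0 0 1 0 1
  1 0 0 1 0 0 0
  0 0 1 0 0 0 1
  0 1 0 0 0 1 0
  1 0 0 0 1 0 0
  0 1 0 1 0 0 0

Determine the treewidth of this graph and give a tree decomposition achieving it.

Treewidth 2.
One such decomposition:
Bags: B1 = {b, d, g}  B2 = {b, c, d}  B3 = {a, b, c}  B4 = {a, b, f}  B5 = {b, e, f}
Tree: B1–B2, B2–B3, B3–B4, B4–B5

Every bag has size at most 3, so the width is 3 − 1 = 2 and tw(G) ≤ 2. Since b–g–d–c–a–f–e–b is a cycle in G, G is not acyclic. Forests are exactly the graphs of treewidth ≤ 1, so tw(G) ≥ 2. Therefore the treewidth is 2.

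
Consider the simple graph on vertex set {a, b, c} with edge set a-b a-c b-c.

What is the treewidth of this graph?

A width-2 tree decomposition is:
Bags: B1 = {a, b, c}
Tree: (single bag)
With just one bag of size 3, the width is 3 − 1 = 2, so tw(G) ≤ 2. For the lower bound, the 3 vertices {a, b, c} are pairwise adjacent, and any tree decomposition puts a clique entirely inside one bag — forcing width ≥ 2. Hence tw(G) = 2 exactly.

2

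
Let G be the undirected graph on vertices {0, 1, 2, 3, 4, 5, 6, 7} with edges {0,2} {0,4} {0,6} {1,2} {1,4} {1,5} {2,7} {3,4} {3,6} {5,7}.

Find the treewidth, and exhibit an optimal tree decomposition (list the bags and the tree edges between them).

Treewidth 2.
Bags: B1 = {1, 5, 7}  B2 = {1, 2, 7}  B3 = {1, 2, 4}  B4 = {0, 2, 4}  B5 = {0, 3, 4}  B6 = {0, 3, 6}
Tree: B1–B2, B2–B3, B3–B4, B4–B5, B5–B6

Each bag holds 3 vertices, so the decomposition has width 2, which upper-bounds the treewidth. For the lower bound, G contains the cycle 5–7–2–1–5, so G is not a forest; only forests have treewidth ≤ 1, hence tw(G) ≥ 2. Combining the bounds, tw(G) = 2.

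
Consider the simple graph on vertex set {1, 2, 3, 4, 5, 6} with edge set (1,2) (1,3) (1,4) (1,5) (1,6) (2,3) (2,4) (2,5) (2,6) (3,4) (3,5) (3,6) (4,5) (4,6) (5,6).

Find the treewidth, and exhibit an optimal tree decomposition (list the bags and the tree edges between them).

With just one bag of size 6, the width is 6 − 1 = 5, so tw(G) ≤ 5. Conversely, {1, 2, 3, 4, 5, 6} is a clique of size 6, and the vertices of any clique must share a bag in every tree decomposition; so some bag has ≥ 6 vertices and tw(G) ≥ 5. Hence tw(G) = 5 exactly.

Treewidth 5.
One optimal decomposition is:
Bags: B1 = {1, 2, 3, 4, 5, 6}
Tree: (single bag)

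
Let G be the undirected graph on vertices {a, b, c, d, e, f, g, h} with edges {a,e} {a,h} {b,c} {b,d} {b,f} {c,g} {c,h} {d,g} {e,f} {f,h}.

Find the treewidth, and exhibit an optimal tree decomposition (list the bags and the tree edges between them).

Each bag holds 3 vertices, so the decomposition has width 2, which upper-bounds the treewidth. Since d–g–c–b–d is a cycle in G, G is not acyclic. Forests are exactly the graphs of treewidth ≤ 1, so tw(G) ≥ 2. Combining the bounds, tw(G) = 2.

Treewidth 2.
One such decomposition:
Bags: B1 = {b, d, g}  B2 = {b, c, g}  B3 = {b, c, f}  B4 = {c, f, h}  B5 = {e, f, h}  B6 = {a, e, h}
Tree: B1–B2, B2–B3, B3–B4, B4–B5, B5–B6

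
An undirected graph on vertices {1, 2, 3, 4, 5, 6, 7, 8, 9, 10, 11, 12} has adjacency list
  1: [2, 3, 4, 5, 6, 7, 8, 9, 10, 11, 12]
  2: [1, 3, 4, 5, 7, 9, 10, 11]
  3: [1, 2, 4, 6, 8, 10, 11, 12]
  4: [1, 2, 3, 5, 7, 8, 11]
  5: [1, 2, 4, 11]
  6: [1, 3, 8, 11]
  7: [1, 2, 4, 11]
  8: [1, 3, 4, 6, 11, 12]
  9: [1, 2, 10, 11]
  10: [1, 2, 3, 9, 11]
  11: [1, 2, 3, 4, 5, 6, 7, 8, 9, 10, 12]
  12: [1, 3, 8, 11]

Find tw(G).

4

A width-4 tree decomposition is:
Bags: B1 = {1, 3, 4, 8, 11}  B2 = {1, 3, 8, 11, 12}  B3 = {1, 2, 3, 4, 11}  B4 = {1, 2, 3, 10, 11}  B5 = {1, 2, 4, 7, 11}  B6 = {1, 2, 9, 10, 11}  B7 = {1, 2, 4, 5, 11}  B8 = {1, 3, 6, 8, 11}
Tree: B1–B2, B1–B3, B3–B4, B3–B5, B4–B6, B3–B7, B1–B8
Every bag has size at most 5, so the width is 5 − 1 = 4 and tw(G) ≤ 4. Conversely, {1, 3, 4, 8, 11} is a clique of size 5, and the vertices of any clique must share a bag in every tree decomposition; so some bag has ≥ 5 vertices and tw(G) ≥ 4. Therefore the treewidth is 4.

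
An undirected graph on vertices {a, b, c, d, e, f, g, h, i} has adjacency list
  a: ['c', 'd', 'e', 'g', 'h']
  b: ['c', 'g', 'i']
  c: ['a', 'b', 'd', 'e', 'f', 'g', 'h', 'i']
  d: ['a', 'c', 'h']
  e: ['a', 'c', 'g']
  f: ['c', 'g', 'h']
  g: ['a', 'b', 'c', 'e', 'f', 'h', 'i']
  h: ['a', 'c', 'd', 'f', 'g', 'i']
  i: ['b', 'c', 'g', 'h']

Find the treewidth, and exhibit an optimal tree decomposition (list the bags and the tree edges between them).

Every bag has size at most 4, so the width is 4 − 1 = 3 and tw(G) ≤ 3. For the lower bound, the 4 vertices {a, c, d, h} are pairwise adjacent, and any tree decomposition puts a clique entirely inside one bag — forcing width ≥ 3. Therefore the treewidth is 3.

Treewidth 3.
One such decomposition:
Bags: B1 = {b, c, g, i}  B2 = {c, g, h, i}  B3 = {a, c, g, h}  B4 = {a, c, d, h}  B5 = {a, c, e, g}  B6 = {c, f, g, h}
Tree: B1–B2, B2–B3, B3–B4, B3–B5, B2–B6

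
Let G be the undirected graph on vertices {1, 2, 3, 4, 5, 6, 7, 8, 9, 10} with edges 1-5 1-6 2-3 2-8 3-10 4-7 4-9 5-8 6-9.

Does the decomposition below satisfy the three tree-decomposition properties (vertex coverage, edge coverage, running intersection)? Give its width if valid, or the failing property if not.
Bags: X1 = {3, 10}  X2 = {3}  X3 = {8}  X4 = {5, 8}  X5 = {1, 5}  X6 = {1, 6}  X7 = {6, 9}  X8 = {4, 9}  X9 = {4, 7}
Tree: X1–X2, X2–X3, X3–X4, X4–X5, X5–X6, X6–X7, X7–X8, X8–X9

A tree decomposition must satisfy three properties: every vertex lies in some bag; for every edge, both endpoints lie together in some bag; and for every vertex, the bags containing it form a connected subtree. Here vertex 2 appears in no bag, so the decomposition is invalid.

No — vertex 2 appears in no bag.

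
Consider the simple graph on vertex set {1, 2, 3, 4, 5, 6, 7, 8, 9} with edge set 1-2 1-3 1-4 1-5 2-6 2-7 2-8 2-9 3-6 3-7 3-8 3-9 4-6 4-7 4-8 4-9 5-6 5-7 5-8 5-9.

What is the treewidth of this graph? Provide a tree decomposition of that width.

Treewidth 4.
One such decomposition:
Bags: B1 = {2, 3, 4, 5, 9}  B2 = {2, 3, 4, 5, 7}  B3 = {2, 3, 4, 5, 8}  B4 = {1, 2, 3, 4, 5}  B5 = {2, 3, 4, 5, 6}
Tree: B1–B2, B2–B3, B3–B4, B4–B5

Every bag has size at most 5, so the width is 5 − 1 = 4 and tw(G) ≤ 4. For the lower bound: the 5 vertex sets {2,9}, {3,7}, {4,8}, {5}, {1} are disjoint, each induces a connected subgraph, and every pair is joined by at least one edge of G. Contracting each set to a single vertex therefore yields K_{5} as a minor, and since treewidth is minor-monotone, tw(G) ≥ tw(K_{5}) = 4. Hence tw(G) = 4 exactly.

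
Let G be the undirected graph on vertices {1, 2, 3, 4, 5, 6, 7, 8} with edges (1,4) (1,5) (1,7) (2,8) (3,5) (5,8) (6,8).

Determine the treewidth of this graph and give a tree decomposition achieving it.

Treewidth 1.
One optimal decomposition is:
Bags: B1 = {1, 5}  B2 = {5, 8}  B3 = {3, 5}  B4 = {1, 7}  B5 = {6, 8}  B6 = {1, 4}  B7 = {2, 8}
Tree: B1–B2, B1–B3, B1–B4, B2–B5, B1–B6, B5–B7

Each bag holds 2 vertices, so the decomposition has width 1, which upper-bounds the treewidth. G has an edge, so its treewidth is at least 1. Hence tw(G) = 1 exactly.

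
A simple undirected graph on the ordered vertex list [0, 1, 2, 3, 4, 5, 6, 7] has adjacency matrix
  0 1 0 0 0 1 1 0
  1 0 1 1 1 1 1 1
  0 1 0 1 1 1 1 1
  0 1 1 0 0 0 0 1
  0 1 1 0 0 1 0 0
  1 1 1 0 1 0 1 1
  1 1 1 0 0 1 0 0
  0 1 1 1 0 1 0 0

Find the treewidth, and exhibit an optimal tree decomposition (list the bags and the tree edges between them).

The largest bag has 4 vertices, giving width 3; this decomposition certifies tw(G) ≤ 3. Conversely, {0, 1, 5, 6} is a clique of size 4, and the vertices of any clique must share a bag in every tree decomposition; so some bag has ≥ 4 vertices and tw(G) ≥ 3. Therefore the treewidth is 3.

Treewidth 3.
One optimal decomposition is:
Bags: B1 = {1, 2, 5, 7}  B2 = {1, 2, 4, 5}  B3 = {1, 2, 3, 7}  B4 = {1, 2, 5, 6}  B5 = {0, 1, 5, 6}
Tree: B1–B2, B1–B3, B2–B4, B4–B5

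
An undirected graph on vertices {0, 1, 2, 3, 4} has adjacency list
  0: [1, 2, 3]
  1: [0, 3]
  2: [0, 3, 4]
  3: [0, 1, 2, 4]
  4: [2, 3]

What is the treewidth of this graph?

2

A width-2 tree decomposition is:
Bags: B1 = {0, 2, 3}  B2 = {2, 3, 4}  B3 = {0, 1, 3}
Tree: B1–B2, B1–B3
Each bag holds 3 vertices, so the decomposition has width 2, which upper-bounds the treewidth. On the other hand G contains the 3-clique {0, 1, 3}. A clique must lie in a single bag of any decomposition, so no decomposition can have width below 2. The upper and lower bounds meet at 2, so that is the treewidth.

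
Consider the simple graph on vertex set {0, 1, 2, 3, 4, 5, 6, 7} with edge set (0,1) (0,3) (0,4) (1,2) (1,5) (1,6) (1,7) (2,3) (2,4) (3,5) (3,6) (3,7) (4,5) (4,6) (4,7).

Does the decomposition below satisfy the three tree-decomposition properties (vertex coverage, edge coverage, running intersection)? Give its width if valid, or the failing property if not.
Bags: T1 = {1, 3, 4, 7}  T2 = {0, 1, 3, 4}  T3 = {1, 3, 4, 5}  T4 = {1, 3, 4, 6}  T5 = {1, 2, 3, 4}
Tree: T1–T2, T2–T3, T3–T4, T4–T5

Yes; width 3.

Vertex coverage: the bags together contain {0, 1, 2, 3, 4, 5, 6, 7}, the full vertex set. Edge coverage: each edge of G has both endpoints in at least one bag. Running intersection: for every vertex, the bags containing it form a connected subtree. All three properties hold, so this is a valid tree decomposition of width max|bag| − 1 = 3, and hence tw(G) ≤ 3.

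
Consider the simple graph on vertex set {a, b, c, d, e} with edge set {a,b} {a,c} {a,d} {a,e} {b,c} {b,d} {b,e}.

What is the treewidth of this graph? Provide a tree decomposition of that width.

Each bag holds 3 vertices, so the decomposition has width 2, which upper-bounds the treewidth. On the other hand G contains the 3-clique {a, b, d}. A clique must lie in a single bag of any decomposition, so no decomposition can have width below 2. Hence tw(G) = 2 exactly.

Treewidth 2.
One optimal decomposition is:
Bags: B1 = {a, b, e}  B2 = {a, b, c}  B3 = {a, b, d}
Tree: B1–B2, B1–B3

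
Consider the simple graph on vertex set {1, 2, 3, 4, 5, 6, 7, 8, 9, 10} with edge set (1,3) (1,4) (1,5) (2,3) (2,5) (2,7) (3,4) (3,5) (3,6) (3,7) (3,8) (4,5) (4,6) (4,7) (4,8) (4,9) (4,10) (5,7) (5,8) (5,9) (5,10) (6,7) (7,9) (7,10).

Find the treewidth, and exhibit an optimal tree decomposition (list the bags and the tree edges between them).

Treewidth 3.
One optimal decomposition is:
Bags: B1 = {3, 4, 5, 7}  B2 = {2, 3, 5, 7}  B3 = {4, 5, 7, 10}  B4 = {4, 5, 7, 9}  B5 = {1, 3, 4, 5}  B6 = {3, 4, 6, 7}  B7 = {3, 4, 5, 8}
Tree: B1–B2, B1–B3, B1–B4, B1–B5, B1–B6, B1–B7

Each bag holds 4 vertices, so the decomposition has width 3, which upper-bounds the treewidth. On the other hand G contains the 4-clique {2, 3, 5, 7}. A clique must lie in a single bag of any decomposition, so no decomposition can have width below 3. The upper and lower bounds meet at 3, so that is the treewidth.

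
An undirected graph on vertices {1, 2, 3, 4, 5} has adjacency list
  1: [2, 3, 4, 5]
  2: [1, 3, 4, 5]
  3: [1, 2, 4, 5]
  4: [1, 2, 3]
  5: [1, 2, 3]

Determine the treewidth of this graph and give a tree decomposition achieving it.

The largest bag has 4 vertices, giving width 3; this decomposition certifies tw(G) ≤ 3. Conversely, {1, 2, 3, 4} is a clique of size 4, and the vertices of any clique must share a bag in every tree decomposition; so some bag has ≥ 4 vertices and tw(G) ≥ 3. Hence tw(G) = 3 exactly.

Treewidth 3.
One such decomposition:
Bags: B1 = {1, 2, 3, 4}  B2 = {1, 2, 3, 5}
Tree: B1–B2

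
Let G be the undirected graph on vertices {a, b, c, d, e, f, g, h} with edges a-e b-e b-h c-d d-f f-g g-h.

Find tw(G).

1

A width-1 tree decomposition is:
Bags: B1 = {c, d}  B2 = {d, f}  B3 = {f, g}  B4 = {g, h}  B5 = {b, h}  B6 = {b, e}  B7 = {a, e}
Tree: B1–B2, B2–B3, B3–B4, B4–B5, B5–B6, B6–B7
Every bag has size at most 2, so the width is 2 − 1 = 1 and tw(G) ≤ 1. Any graph with an edge has treewidth ≥ 1, and G has the edge c–d. Combining the bounds, tw(G) = 1.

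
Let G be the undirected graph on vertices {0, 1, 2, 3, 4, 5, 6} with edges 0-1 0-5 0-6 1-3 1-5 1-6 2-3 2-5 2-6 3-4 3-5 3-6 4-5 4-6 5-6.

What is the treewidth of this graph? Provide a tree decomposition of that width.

Treewidth 3.
One such decomposition:
Bags: B1 = {2, 3, 5, 6}  B2 = {1, 3, 5, 6}  B3 = {3, 4, 5, 6}  B4 = {0, 1, 5, 6}
Tree: B1–B2, B1–B3, B2–B4

Every bag has size at most 4, so the width is 4 − 1 = 3 and tw(G) ≤ 3. For the lower bound, the 4 vertices {0, 1, 5, 6} are pairwise adjacent, and any tree decomposition puts a clique entirely inside one bag — forcing width ≥ 3. Hence tw(G) = 3 exactly.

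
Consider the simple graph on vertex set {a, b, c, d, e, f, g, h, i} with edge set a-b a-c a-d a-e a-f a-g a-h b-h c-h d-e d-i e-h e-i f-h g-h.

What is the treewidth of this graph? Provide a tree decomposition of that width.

Treewidth 2.
One optimal decomposition is:
Bags: B1 = {a, e, h}  B2 = {a, d, e}  B3 = {a, b, h}  B4 = {a, f, h}  B5 = {a, c, h}  B6 = {d, e, i}  B7 = {a, g, h}
Tree: B1–B2, B1–B3, B3–B4, B4–B5, B2–B6, B3–B7

The largest bag has 3 vertices, giving width 2; this decomposition certifies tw(G) ≤ 2. On the other hand G contains the 3-clique {a, d, e}. A clique must lie in a single bag of any decomposition, so no decomposition can have width below 2. Therefore the treewidth is 2.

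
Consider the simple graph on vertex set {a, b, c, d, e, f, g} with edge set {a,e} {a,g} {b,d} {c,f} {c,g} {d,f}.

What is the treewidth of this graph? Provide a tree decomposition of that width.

Each bag holds 2 vertices, so the decomposition has width 1, which upper-bounds the treewidth. G has an edge, so its treewidth is at least 1. Hence tw(G) = 1 exactly.

Treewidth 1.
Bags: B1 = {a, e}  B2 = {a, g}  B3 = {c, g}  B4 = {c, f}  B5 = {d, f}  B6 = {b, d}
Tree: B1–B2, B2–B3, B3–B4, B4–B5, B5–B6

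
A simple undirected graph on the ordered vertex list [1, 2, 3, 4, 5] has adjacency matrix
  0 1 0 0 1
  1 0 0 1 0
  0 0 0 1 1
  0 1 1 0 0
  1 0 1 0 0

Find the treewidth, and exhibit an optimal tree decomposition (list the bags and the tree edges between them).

Every bag has size at most 3, so the width is 3 − 1 = 2 and tw(G) ≤ 2. For the lower bound, G contains the cycle 1–2–4–3–5–1, so G is not a forest; only forests have treewidth ≤ 1, hence tw(G) ≥ 2. The upper and lower bounds meet at 2, so that is the treewidth.

Treewidth 2.
One optimal decomposition is:
Bags: B1 = {1, 2, 4}  B2 = {1, 3, 4}  B3 = {1, 3, 5}
Tree: B1–B2, B2–B3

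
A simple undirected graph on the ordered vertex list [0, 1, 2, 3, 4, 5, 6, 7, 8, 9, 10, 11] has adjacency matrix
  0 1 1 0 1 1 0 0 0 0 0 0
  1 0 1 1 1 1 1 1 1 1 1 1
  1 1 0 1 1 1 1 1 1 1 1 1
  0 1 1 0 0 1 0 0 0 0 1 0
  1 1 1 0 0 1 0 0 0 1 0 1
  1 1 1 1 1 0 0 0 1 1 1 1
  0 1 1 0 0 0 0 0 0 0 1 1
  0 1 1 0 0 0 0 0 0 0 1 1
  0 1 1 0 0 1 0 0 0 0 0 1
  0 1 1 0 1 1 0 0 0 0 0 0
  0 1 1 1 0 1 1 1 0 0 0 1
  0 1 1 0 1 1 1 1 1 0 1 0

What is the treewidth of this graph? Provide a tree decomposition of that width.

Each bag holds 5 vertices, so the decomposition has width 4, which upper-bounds the treewidth. On the other hand G contains the 5-clique {1, 2, 5, 8, 11}. A clique must lie in a single bag of any decomposition, so no decomposition can have width below 4. Hence tw(G) = 4 exactly.

Treewidth 4.
One such decomposition:
Bags: B1 = {1, 2, 4, 5, 11}  B2 = {1, 2, 5, 10, 11}  B3 = {1, 2, 6, 10, 11}  B4 = {1, 2, 7, 10, 11}  B5 = {1, 2, 4, 5, 9}  B6 = {1, 2, 5, 8, 11}  B7 = {1, 2, 3, 5, 10}  B8 = {0, 1, 2, 4, 5}
Tree: B1–B2, B2–B3, B3–B4, B1–B5, B2–B6, B2–B7, B1–B8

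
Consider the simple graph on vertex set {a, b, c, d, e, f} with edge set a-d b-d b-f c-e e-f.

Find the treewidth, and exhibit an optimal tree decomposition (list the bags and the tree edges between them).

Every bag has size at most 2, so the width is 2 − 1 = 1 and tw(G) ≤ 1. Since G has at least one edge (e.g. c–e), it is not an edgeless graph, so tw(G) ≥ 1. Therefore the treewidth is 1.

Treewidth 1.
Bags: B1 = {c, e}  B2 = {e, f}  B3 = {b, f}  B4 = {b, d}  B5 = {a, d}
Tree: B1–B2, B2–B3, B3–B4, B4–B5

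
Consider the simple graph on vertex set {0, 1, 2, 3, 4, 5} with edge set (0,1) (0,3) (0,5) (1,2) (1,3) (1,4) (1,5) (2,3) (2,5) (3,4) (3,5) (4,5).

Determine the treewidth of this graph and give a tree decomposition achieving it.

Treewidth 3.
Bags: B1 = {0, 1, 3, 5}  B2 = {1, 3, 4, 5}  B3 = {1, 2, 3, 5}
Tree: B1–B2, B2–B3

Every bag has size at most 4, so the width is 4 − 1 = 3 and tw(G) ≤ 3. Conversely, {0, 1, 3, 5} is a clique of size 4, and the vertices of any clique must share a bag in every tree decomposition; so some bag has ≥ 4 vertices and tw(G) ≥ 3. Hence tw(G) = 3 exactly.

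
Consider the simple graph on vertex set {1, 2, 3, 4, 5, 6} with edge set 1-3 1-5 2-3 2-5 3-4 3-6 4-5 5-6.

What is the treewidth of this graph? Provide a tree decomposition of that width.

Treewidth 2.
Bags: B1 = {1, 3, 5}  B2 = {3, 4, 5}  B3 = {2, 3, 5}  B4 = {3, 5, 6}
Tree: B1–B2, B2–B3, B3–B4

Every bag has size at most 3, so the width is 3 − 1 = 2 and tw(G) ≤ 2. The edges 3–1–5–4–3 form a cycle, so G is not a tree and its treewidth is at least 2. The upper and lower bounds meet at 2, so that is the treewidth.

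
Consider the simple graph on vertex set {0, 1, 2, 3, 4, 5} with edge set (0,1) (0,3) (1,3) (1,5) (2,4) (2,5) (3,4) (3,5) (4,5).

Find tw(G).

2

A width-2 tree decomposition is:
Bags: B1 = {1, 3, 5}  B2 = {3, 4, 5}  B3 = {0, 1, 3}  B4 = {2, 4, 5}
Tree: B1–B2, B1–B3, B2–B4
Every bag has size at most 3, so the width is 3 − 1 = 2 and tw(G) ≤ 2. For the lower bound, the 3 vertices {2, 4, 5} are pairwise adjacent, and any tree decomposition puts a clique entirely inside one bag — forcing width ≥ 2. The upper and lower bounds meet at 2, so that is the treewidth.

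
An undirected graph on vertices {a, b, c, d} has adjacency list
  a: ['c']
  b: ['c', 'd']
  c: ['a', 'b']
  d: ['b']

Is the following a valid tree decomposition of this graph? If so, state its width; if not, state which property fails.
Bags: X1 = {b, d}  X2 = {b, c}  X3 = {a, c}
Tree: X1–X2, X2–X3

Every vertex of G appears in some bag (union = {a, b, c, d}); every edge is covered by a bag; and for each vertex v the set of bags containing v is connected in the bag tree. The decomposition is therefore valid. The largest bag has 2 vertices, so the width is 1.

Yes; width 1.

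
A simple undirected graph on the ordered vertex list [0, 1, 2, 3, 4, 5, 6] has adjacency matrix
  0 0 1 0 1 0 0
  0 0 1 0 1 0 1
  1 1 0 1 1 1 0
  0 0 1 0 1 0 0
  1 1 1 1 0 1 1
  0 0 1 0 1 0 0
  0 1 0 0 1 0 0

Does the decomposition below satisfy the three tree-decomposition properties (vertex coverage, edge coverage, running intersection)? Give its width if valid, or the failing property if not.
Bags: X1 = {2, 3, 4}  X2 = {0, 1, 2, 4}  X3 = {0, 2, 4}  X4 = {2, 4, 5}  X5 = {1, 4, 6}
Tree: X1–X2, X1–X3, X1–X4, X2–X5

No — bags containing vertex 0 are not connected in the tree.

A tree decomposition must satisfy three properties: every vertex lies in some bag; for every edge, both endpoints lie together in some bag; and for every vertex, the bags containing it form a connected subtree. Here bags containing vertex 0 are not connected in the tree, so the decomposition is invalid.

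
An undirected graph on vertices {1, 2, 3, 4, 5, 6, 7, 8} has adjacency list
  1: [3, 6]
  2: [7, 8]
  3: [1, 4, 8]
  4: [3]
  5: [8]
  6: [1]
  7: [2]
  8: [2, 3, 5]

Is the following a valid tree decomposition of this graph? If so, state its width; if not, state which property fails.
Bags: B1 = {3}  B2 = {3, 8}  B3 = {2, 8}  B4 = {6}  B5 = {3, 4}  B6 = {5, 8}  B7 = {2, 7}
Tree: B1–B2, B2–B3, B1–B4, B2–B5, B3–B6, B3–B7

A tree decomposition must satisfy three properties: every vertex lies in some bag; for every edge, both endpoints lie together in some bag; and for every vertex, the bags containing it form a connected subtree. Here vertex 1 appears in no bag, so the decomposition is invalid.

No — vertex 1 appears in no bag.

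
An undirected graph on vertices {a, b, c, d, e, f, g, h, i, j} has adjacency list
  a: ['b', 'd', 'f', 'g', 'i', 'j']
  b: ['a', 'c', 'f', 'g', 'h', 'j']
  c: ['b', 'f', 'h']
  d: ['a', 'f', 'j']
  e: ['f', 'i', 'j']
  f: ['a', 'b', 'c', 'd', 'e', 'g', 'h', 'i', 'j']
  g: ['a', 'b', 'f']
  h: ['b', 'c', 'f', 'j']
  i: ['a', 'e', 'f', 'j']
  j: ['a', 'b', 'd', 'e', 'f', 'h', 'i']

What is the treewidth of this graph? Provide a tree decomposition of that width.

Treewidth 3.
One optimal decomposition is:
Bags: B1 = {a, b, f, j}  B2 = {b, f, h, j}  B3 = {a, b, f, g}  B4 = {a, f, i, j}  B5 = {b, c, f, h}  B6 = {e, f, i, j}  B7 = {a, d, f, j}
Tree: B1–B2, B1–B3, B1–B4, B2–B5, B4–B6, B1–B7

The largest bag has 4 vertices, giving width 3; this decomposition certifies tw(G) ≤ 3. On the other hand G contains the 4-clique {a, b, f, g}. A clique must lie in a single bag of any decomposition, so no decomposition can have width below 3. The upper and lower bounds meet at 3, so that is the treewidth.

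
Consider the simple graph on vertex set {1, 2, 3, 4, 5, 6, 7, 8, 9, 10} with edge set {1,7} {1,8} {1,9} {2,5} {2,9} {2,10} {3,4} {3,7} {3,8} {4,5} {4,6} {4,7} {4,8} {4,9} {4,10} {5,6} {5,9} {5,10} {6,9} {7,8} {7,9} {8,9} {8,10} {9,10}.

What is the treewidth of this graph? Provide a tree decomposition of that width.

Every bag has size at most 4, so the width is 4 − 1 = 3 and tw(G) ≤ 3. Conversely, {1, 7, 8, 9} is a clique of size 4, and the vertices of any clique must share a bag in every tree decomposition; so some bag has ≥ 4 vertices and tw(G) ≥ 3. Hence tw(G) = 3 exactly.

Treewidth 3.
One such decomposition:
Bags: B1 = {4, 5, 9, 10}  B2 = {4, 8, 9, 10}  B3 = {2, 5, 9, 10}  B4 = {4, 7, 8, 9}  B5 = {3, 4, 7, 8}  B6 = {1, 7, 8, 9}  B7 = {4, 5, 6, 9}
Tree: B1–B2, B1–B3, B2–B4, B4–B5, B4–B6, B1–B7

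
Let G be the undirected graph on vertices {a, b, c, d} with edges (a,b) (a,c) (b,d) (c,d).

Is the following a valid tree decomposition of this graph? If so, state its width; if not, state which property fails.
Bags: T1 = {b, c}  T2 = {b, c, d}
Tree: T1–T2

A tree decomposition must satisfy three properties: every vertex lies in some bag; for every edge, both endpoints lie together in some bag; and for every vertex, the bags containing it form a connected subtree. Here vertex a appears in no bag, so the decomposition is invalid.

No — vertex a appears in no bag.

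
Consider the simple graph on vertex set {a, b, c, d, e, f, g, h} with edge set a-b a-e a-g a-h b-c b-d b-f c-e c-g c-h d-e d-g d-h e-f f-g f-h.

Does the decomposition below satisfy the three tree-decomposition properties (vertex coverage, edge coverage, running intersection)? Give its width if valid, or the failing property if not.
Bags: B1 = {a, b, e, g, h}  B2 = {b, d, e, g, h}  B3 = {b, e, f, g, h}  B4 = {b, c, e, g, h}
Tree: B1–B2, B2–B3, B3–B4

Yes; width 4.

Vertex coverage: the bags together contain {a, b, c, d, e, f, g, h}, the full vertex set. Edge coverage: each edge of G has both endpoints in at least one bag. Running intersection: for every vertex, the bags containing it form a connected subtree. All three properties hold, so this is a valid tree decomposition of width max|bag| − 1 = 4, and hence tw(G) ≤ 4.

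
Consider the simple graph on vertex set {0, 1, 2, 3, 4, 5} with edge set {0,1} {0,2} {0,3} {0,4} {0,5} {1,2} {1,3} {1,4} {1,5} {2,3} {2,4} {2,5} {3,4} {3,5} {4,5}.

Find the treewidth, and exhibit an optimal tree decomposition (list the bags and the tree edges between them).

A single bag containing all 6 vertices is trivially a valid decomposition of width 5. For the lower bound, the 6 vertices {0, 1, 2, 3, 4, 5} are pairwise adjacent, and any tree decomposition puts a clique entirely inside one bag — forcing width ≥ 5. Combining the bounds, tw(G) = 5.

Treewidth 5.
One optimal decomposition is:
Bags: B1 = {0, 1, 2, 3, 4, 5}
Tree: (single bag)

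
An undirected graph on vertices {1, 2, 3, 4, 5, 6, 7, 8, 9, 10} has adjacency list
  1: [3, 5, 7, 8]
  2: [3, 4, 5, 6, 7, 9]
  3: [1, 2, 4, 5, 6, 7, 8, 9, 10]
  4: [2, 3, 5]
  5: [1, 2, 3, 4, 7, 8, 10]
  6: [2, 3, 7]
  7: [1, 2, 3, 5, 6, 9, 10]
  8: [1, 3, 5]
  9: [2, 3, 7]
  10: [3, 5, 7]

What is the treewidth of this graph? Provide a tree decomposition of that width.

Every bag has size at most 4, so the width is 4 − 1 = 3 and tw(G) ≤ 3. On the other hand G contains the 4-clique {2, 3, 7, 9}. A clique must lie in a single bag of any decomposition, so no decomposition can have width below 3. Hence tw(G) = 3 exactly.

Treewidth 3.
One such decomposition:
Bags: B1 = {2, 3, 5, 7}  B2 = {2, 3, 6, 7}  B3 = {2, 3, 7, 9}  B4 = {2, 3, 4, 5}  B5 = {3, 5, 7, 10}  B6 = {1, 3, 5, 7}  B7 = {1, 3, 5, 8}
Tree: B1–B2, B2–B3, B1–B4, B1–B5, B1–B6, B6–B7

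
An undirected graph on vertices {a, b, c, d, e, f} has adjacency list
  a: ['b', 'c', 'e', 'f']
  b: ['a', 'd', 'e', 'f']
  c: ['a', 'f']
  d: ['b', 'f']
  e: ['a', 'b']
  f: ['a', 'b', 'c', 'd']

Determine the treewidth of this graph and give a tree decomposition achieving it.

Treewidth 2.
Bags: B1 = {a, b, f}  B2 = {b, d, f}  B3 = {a, c, f}  B4 = {a, b, e}
Tree: B1–B2, B1–B3, B1–B4

Each bag holds 3 vertices, so the decomposition has width 2, which upper-bounds the treewidth. Conversely, {a, b, e} is a clique of size 3, and the vertices of any clique must share a bag in every tree decomposition; so some bag has ≥ 3 vertices and tw(G) ≥ 2. The upper and lower bounds meet at 2, so that is the treewidth.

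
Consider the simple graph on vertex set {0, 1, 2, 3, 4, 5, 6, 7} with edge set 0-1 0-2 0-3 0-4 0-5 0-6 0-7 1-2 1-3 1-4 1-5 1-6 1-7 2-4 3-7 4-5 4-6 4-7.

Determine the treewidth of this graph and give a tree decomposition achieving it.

Each bag holds 4 vertices, so the decomposition has width 3, which upper-bounds the treewidth. For the lower bound, the 4 vertices {0, 1, 3, 7} are pairwise adjacent, and any tree decomposition puts a clique entirely inside one bag — forcing width ≥ 3. Therefore the treewidth is 3.

Treewidth 3.
Bags: B1 = {0, 1, 4, 7}  B2 = {0, 1, 3, 7}  B3 = {0, 1, 4, 5}  B4 = {0, 1, 2, 4}  B5 = {0, 1, 4, 6}
Tree: B1–B2, B1–B3, B1–B4, B3–B5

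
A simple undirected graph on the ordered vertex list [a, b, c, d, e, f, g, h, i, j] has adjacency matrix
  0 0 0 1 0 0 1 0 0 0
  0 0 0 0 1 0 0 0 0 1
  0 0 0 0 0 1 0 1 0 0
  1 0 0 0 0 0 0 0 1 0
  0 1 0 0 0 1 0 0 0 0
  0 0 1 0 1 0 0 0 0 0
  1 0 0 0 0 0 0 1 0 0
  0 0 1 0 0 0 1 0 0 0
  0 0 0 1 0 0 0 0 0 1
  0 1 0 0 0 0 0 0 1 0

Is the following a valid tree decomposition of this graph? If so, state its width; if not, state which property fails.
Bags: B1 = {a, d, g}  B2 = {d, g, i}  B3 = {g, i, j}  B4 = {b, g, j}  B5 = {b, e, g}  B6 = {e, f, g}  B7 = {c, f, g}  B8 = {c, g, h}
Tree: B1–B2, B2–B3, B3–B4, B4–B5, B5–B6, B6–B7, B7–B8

Every vertex of G appears in some bag (union = {a, b, c, d, e, f, g, h, i, j}); every edge is covered by a bag; and for each vertex v the set of bags containing v is connected in the bag tree. The decomposition is therefore valid. The largest bag has 3 vertices, so the width is 2.

Yes; width 2.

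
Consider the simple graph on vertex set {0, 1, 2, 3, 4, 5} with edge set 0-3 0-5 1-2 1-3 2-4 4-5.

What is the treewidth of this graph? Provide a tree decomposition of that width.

Every bag has size at most 3, so the width is 3 − 1 = 2 and tw(G) ≤ 2. The edges 2–1–3–0–5–4–2 form a cycle, so G is not a tree and its treewidth is at least 2. The upper and lower bounds meet at 2, so that is the treewidth.

Treewidth 2.
One such decomposition:
Bags: B1 = {1, 2, 3}  B2 = {0, 2, 3}  B3 = {0, 2, 5}  B4 = {2, 4, 5}
Tree: B1–B2, B2–B3, B3–B4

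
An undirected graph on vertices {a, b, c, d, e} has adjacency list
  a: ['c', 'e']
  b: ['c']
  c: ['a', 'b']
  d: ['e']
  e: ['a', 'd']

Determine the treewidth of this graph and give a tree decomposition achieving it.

Treewidth 1.
One such decomposition:
Bags: B1 = {d, e}  B2 = {a, e}  B3 = {a, c}  B4 = {b, c}
Tree: B1–B2, B2–B3, B3–B4

Every bag has size at most 2, so the width is 2 − 1 = 1 and tw(G) ≤ 1. G has an edge, so its treewidth is at least 1. Combining the bounds, tw(G) = 1.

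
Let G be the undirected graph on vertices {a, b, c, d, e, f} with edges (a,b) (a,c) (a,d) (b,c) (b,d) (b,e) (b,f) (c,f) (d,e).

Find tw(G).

A width-2 tree decomposition is:
Bags: B1 = {a, b, d}  B2 = {a, b, c}  B3 = {b, d, e}  B4 = {b, c, f}
Tree: B1–B2, B1–B3, B2–B4
Each bag holds 3 vertices, so the decomposition has width 2, which upper-bounds the treewidth. For the lower bound, the 3 vertices {b, d, e} are pairwise adjacent, and any tree decomposition puts a clique entirely inside one bag — forcing width ≥ 2. Hence tw(G) = 2 exactly.

2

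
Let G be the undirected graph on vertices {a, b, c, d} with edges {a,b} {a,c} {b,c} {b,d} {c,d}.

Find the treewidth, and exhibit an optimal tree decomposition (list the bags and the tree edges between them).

Treewidth 2.
Bags: B1 = {b, c, d}  B2 = {a, b, c}
Tree: B1–B2

Every bag has size at most 3, so the width is 3 − 1 = 2 and tw(G) ≤ 2. Conversely, {b, c, d} is a clique of size 3, and the vertices of any clique must share a bag in every tree decomposition; so some bag has ≥ 3 vertices and tw(G) ≥ 2. Combining the bounds, tw(G) = 2.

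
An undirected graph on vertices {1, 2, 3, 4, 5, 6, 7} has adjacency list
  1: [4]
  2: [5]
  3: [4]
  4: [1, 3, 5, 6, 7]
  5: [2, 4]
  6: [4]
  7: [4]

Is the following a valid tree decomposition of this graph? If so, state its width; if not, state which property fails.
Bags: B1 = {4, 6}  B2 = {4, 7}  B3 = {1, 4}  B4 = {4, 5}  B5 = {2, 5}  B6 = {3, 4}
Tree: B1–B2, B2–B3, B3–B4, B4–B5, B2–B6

Every vertex of G appears in some bag (union = {1, 2, 3, 4, 5, 6, 7}); every edge is covered by a bag; and for each vertex v the set of bags containing v is connected in the bag tree. The decomposition is therefore valid. The largest bag has 2 vertices, so the width is 1.

Yes; width 1.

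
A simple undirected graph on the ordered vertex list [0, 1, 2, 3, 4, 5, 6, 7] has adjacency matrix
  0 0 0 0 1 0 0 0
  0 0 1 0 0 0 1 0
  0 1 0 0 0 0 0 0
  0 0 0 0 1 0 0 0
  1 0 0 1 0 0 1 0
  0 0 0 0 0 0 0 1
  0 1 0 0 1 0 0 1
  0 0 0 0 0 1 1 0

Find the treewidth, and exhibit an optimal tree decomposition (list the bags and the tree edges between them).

Treewidth 1.
One such decomposition:
Bags: B1 = {1, 6}  B2 = {1, 2}  B3 = {6, 7}  B4 = {5, 7}  B5 = {4, 6}  B6 = {3, 4}  B7 = {0, 4}
Tree: B1–B2, B1–B3, B3–B4, B3–B5, B5–B6, B6–B7

Every bag has size at most 2, so the width is 2 − 1 = 1 and tw(G) ≤ 1. Any graph with an edge has treewidth ≥ 1, and G has the edge 6–1. Combining the bounds, tw(G) = 1.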